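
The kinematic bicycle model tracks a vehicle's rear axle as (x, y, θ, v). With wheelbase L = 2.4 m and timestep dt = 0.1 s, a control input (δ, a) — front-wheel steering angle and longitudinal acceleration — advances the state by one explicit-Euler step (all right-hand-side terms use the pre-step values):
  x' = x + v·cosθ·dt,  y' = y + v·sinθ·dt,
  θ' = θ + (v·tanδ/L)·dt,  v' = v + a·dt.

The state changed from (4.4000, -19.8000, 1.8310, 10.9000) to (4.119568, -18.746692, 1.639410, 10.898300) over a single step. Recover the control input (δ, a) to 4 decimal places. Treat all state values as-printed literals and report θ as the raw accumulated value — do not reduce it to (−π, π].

a = (v'−v)/dt = (-0.001700)/0.1 = -0.0170
Δθ = θ'−θ = -0.191590;  (v·dt/L) = 10.9000·0.1/2.4 = 0.454167
tan δ = Δθ·L/(v·dt) = -0.421850  →  δ = -0.3992

δ = -0.3992, a = -0.0170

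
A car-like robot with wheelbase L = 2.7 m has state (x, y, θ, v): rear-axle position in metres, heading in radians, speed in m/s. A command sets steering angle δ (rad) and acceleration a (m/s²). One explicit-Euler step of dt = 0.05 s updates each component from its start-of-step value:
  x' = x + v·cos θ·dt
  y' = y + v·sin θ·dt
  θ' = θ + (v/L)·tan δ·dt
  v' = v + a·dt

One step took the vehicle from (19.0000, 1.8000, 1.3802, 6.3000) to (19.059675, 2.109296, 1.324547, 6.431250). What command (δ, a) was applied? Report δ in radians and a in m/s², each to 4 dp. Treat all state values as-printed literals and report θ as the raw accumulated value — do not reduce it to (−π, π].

δ = -0.4451, a = 2.6250

a = (v'−v)/dt = (0.131250)/0.05 = 2.6250
Δθ = θ'−θ = -0.055653;  (v·dt/L) = 6.3000·0.05/2.7 = 0.116667
tan δ = Δθ·L/(v·dt) = -0.477026  →  δ = -0.4451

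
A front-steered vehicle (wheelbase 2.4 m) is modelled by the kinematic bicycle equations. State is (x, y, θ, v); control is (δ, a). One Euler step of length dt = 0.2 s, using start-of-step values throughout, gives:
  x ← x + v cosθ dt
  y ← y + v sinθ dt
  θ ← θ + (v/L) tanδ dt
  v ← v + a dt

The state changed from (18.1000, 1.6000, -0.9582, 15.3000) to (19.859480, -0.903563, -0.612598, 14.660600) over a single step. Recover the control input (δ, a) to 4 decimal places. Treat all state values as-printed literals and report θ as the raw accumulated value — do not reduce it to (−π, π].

δ = 0.2647, a = -3.1970

a = (v'−v)/dt = (-0.639400)/0.2 = -3.1970
Δθ = θ'−θ = 0.345602;  (v·dt/L) = 15.3000·0.2/2.4 = 1.275000
tan δ = Δθ·L/(v·dt) = 0.271060  →  δ = 0.2647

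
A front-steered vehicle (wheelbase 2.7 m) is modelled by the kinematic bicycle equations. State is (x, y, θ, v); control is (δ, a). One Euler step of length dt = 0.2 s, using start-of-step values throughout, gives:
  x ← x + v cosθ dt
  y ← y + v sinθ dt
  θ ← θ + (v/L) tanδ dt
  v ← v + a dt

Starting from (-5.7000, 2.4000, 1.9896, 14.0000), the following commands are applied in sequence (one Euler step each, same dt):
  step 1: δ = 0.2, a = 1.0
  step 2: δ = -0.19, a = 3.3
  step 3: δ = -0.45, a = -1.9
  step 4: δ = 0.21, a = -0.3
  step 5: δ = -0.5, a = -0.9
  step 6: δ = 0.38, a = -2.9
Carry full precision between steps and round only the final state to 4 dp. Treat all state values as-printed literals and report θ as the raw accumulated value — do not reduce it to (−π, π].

(-8.5277, 18.2541, 1.5322, 13.6600)

after step 1 (δ=0.2, a=1.0): (-6.838670, 4.958013, 2.199818, 14.200000)
after step 2 (δ=-0.19, a=3.3): (-8.509595, 7.254447, 1.997526, 14.860000)
after step 3 (δ=-0.45, a=-1.9): (-9.739693, 9.959931, 1.465807, 14.480000)
after step 4 (δ=0.21, a=-0.3): (-9.436204, 12.839985, 1.694422, 14.420000)
after step 5 (δ=-0.5, a=-0.9): (-9.791834, 15.701974, 1.110890, 14.240000)
after step 6 (δ=0.38, a=-2.9): (-8.527710, 18.254051, 1.532197, 13.660000)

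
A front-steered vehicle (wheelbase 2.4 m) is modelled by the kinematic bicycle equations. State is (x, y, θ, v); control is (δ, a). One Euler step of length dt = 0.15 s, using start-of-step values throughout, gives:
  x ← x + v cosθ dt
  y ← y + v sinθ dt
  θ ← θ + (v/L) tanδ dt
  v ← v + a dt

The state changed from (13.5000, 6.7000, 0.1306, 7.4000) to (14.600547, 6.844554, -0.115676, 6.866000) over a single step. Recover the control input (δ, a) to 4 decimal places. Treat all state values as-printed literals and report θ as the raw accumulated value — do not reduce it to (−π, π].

δ = -0.4893, a = -3.5600

a = (v'−v)/dt = (-0.534000)/0.15 = -3.5600
Δθ = θ'−θ = -0.246276;  (v·dt/L) = 7.4000·0.15/2.4 = 0.462500
tan δ = Δθ·L/(v·dt) = -0.532489  →  δ = -0.4893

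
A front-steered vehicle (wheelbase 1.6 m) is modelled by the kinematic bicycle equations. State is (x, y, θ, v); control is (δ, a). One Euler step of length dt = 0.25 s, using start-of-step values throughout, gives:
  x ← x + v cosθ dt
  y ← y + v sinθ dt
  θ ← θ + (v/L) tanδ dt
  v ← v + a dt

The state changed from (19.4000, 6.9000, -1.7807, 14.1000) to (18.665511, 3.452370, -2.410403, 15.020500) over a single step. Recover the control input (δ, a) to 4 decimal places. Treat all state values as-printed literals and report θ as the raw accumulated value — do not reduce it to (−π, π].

a = (v'−v)/dt = (0.920500)/0.25 = 3.6820
Δθ = θ'−θ = -0.629703;  (v·dt/L) = 14.1000·0.25/1.6 = 2.203125
tan δ = Δθ·L/(v·dt) = -0.285823  →  δ = -0.2784

δ = -0.2784, a = 3.6820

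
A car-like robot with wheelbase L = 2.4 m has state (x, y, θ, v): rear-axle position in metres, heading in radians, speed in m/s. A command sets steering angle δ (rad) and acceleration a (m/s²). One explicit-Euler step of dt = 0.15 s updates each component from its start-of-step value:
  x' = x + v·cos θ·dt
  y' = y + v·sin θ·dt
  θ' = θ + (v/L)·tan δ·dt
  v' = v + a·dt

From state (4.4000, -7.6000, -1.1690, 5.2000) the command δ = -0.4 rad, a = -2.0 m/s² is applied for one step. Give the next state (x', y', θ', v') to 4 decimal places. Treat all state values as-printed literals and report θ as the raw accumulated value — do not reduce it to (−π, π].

(4.7050, -8.3179, -1.3064, 4.9000)

x' = 4.4000 + 5.2000·cos(-1.1690)·0.15 = 4.7050
y' = -7.6000 + 5.2000·sin(-1.1690)·0.15 = -8.3179
θ' = -1.1690 + (5.2000/2.4)·tan(-0.4)·0.15 = -1.3064
v' = 5.2000 − 2.0000·0.15 = 4.9000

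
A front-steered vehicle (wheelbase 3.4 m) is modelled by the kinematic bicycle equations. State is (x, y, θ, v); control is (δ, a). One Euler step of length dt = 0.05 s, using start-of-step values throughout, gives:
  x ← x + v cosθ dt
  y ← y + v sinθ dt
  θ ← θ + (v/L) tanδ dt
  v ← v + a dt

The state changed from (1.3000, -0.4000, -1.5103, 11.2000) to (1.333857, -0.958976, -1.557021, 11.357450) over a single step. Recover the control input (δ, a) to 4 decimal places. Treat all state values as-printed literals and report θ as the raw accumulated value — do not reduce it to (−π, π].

a = (v'−v)/dt = (0.157450)/0.05 = 3.1490
Δθ = θ'−θ = -0.046721;  (v·dt/L) = 11.2000·0.05/3.4 = 0.164706
tan δ = Δθ·L/(v·dt) = -0.283663  →  δ = -0.2764

δ = -0.2764, a = 3.1490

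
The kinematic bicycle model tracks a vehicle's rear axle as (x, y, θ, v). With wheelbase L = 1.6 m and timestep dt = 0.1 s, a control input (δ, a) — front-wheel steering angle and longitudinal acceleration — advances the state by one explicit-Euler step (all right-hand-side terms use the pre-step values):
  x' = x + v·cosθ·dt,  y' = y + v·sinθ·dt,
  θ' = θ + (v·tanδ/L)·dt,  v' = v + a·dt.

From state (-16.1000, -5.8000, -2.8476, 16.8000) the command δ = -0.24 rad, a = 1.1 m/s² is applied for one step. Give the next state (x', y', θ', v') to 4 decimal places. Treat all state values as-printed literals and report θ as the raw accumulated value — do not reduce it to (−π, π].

(-17.7079, -6.2868, -3.1046, 16.9100)

x' = -16.1000 + 16.8000·cos(-2.8476)·0.1 = -17.7079
y' = -5.8000 + 16.8000·sin(-2.8476)·0.1 = -6.2868
θ' = -2.8476 + (16.8000/1.6)·tan(-0.24)·0.1 = -3.1046
v' = 16.8000 + 1.1000·0.1 = 16.9100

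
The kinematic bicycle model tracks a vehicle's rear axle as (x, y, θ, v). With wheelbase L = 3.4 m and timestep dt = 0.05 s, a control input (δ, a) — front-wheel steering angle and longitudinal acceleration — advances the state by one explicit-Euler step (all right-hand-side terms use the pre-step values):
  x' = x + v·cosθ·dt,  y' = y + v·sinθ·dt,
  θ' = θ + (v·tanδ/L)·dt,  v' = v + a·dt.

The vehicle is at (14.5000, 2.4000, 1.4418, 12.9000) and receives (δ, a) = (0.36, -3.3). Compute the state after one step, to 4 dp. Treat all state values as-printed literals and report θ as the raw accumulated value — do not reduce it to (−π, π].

x' = 14.5000 + 12.9000·cos(1.4418)·0.05 = 14.5830
y' = 2.4000 + 12.9000·sin(1.4418)·0.05 = 3.0396
θ' = 1.4418 + (12.9000/3.4)·tan(0.36)·0.05 = 1.5132
v' = 12.9000 − 3.3000·0.05 = 12.7350

(14.5830, 3.0396, 1.5132, 12.7350)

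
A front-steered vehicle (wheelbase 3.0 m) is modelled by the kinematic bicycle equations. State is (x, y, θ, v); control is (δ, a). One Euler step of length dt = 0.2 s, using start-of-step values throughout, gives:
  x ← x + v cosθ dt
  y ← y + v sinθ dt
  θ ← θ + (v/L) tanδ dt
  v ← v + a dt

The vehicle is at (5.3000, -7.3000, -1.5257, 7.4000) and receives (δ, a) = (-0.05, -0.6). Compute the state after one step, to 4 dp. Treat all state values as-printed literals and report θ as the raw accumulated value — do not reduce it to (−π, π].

(5.3667, -8.7785, -1.5504, 7.2800)

x' = 5.3000 + 7.4000·cos(-1.5257)·0.2 = 5.3667
y' = -7.3000 + 7.4000·sin(-1.5257)·0.2 = -8.7785
θ' = -1.5257 + (7.4000/3.0)·tan(-0.05)·0.2 = -1.5504
v' = 7.4000 − 0.6000·0.2 = 7.2800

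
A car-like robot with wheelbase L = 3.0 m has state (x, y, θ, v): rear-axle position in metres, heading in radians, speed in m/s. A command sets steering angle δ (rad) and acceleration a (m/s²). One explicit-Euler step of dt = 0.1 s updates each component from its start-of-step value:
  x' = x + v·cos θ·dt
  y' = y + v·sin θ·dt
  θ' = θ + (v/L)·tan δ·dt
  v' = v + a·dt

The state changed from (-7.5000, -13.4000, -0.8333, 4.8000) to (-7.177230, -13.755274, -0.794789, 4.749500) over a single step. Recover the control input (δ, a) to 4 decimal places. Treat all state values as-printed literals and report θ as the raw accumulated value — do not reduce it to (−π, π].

a = (v'−v)/dt = (-0.050500)/0.1 = -0.5050
Δθ = θ'−θ = 0.038511;  (v·dt/L) = 4.8000·0.1/3.0 = 0.160000
tan δ = Δθ·L/(v·dt) = 0.240694  →  δ = 0.2362

δ = 0.2362, a = -0.5050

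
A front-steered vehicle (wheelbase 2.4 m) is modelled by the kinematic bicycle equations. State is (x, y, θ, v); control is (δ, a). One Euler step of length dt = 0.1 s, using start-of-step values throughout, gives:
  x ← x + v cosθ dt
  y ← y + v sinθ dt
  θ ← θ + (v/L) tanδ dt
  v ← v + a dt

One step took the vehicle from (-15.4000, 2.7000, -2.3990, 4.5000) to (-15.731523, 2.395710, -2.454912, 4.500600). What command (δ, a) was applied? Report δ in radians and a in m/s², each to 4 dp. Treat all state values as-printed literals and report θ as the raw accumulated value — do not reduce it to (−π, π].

a = (v'−v)/dt = (0.000600)/0.1 = 0.0060
Δθ = θ'−θ = -0.055912;  (v·dt/L) = 4.5000·0.1/2.4 = 0.187500
tan δ = Δθ·L/(v·dt) = -0.298197  →  δ = -0.2898

δ = -0.2898, a = 0.0060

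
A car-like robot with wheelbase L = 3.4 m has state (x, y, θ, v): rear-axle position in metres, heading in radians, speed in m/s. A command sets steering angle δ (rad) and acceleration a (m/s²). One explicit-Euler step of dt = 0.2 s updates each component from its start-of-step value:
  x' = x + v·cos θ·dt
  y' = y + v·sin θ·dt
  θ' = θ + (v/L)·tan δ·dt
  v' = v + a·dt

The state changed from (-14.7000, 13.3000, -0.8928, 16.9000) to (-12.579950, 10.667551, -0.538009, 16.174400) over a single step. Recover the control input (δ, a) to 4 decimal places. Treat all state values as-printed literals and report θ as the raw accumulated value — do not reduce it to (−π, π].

δ = 0.3428, a = -3.6280

a = (v'−v)/dt = (-0.725600)/0.2 = -3.6280
Δθ = θ'−θ = 0.354791;  (v·dt/L) = 16.9000·0.2/3.4 = 0.994118
tan δ = Δθ·L/(v·dt) = 0.356890  →  δ = 0.3428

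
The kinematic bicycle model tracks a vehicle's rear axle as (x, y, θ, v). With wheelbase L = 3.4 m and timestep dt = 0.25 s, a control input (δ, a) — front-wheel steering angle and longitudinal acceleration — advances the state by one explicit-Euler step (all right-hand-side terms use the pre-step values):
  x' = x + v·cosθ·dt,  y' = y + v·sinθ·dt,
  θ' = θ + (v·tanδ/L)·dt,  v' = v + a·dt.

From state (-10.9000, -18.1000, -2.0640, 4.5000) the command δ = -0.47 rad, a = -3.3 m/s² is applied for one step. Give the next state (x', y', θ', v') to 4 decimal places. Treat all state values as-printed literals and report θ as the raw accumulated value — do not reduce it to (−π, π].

x' = -10.9000 + 4.5000·cos(-2.0640)·0.25 = -11.4326
y' = -18.1000 + 4.5000·sin(-2.0640)·0.25 = -19.0909
θ' = -2.0640 + (4.5000/3.4)·tan(-0.47)·0.25 = -2.2321
v' = 4.5000 − 3.3000·0.25 = 3.6750

(-11.4326, -19.0909, -2.2321, 3.6750)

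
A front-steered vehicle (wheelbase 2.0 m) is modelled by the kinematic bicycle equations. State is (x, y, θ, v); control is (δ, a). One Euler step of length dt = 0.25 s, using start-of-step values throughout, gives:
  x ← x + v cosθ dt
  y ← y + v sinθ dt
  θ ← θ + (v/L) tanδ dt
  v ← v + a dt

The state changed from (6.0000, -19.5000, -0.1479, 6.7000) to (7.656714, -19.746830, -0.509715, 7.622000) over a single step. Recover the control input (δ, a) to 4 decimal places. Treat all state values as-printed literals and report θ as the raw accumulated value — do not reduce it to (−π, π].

δ = -0.4078, a = 3.6880

a = (v'−v)/dt = (0.922000)/0.25 = 3.6880
Δθ = θ'−θ = -0.361815;  (v·dt/L) = 6.7000·0.25/2.0 = 0.837500
tan δ = Δθ·L/(v·dt) = -0.432018  →  δ = -0.4078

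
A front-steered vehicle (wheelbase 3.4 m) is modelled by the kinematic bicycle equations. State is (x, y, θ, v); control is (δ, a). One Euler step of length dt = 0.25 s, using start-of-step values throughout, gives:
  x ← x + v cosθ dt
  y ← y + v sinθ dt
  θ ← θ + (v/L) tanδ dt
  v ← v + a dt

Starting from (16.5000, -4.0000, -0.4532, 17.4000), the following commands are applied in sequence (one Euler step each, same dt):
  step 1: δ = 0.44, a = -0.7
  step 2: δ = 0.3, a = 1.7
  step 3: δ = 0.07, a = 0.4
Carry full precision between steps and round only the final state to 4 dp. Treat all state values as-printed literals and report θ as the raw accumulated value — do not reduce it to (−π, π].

(28.4519, -2.9928, 0.6319, 17.7500)

after step 1 (δ=0.44, a=-0.7): (20.410870, -5.904625, 0.149122, 17.225000)
after step 2 (δ=0.3, a=1.7): (24.669329, -5.264845, 0.540910, 17.650000)
after step 3 (δ=0.07, a=0.4): (28.451902, -2.992776, 0.631904, 17.750000)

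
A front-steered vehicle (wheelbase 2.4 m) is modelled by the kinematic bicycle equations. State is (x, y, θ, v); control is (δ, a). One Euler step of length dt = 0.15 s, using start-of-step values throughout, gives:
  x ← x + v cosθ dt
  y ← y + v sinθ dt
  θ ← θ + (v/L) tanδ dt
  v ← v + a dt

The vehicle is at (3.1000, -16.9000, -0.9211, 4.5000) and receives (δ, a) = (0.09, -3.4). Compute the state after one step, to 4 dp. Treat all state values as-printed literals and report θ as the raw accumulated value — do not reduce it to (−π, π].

x' = 3.1000 + 4.5000·cos(-0.9211)·0.15 = 3.5083
y' = -16.9000 + 4.5000·sin(-0.9211)·0.15 = -17.4375
θ' = -0.9211 + (4.5000/2.4)·tan(0.09)·0.15 = -0.8957
v' = 4.5000 − 3.4000·0.15 = 3.9900

(3.5083, -17.4375, -0.8957, 3.9900)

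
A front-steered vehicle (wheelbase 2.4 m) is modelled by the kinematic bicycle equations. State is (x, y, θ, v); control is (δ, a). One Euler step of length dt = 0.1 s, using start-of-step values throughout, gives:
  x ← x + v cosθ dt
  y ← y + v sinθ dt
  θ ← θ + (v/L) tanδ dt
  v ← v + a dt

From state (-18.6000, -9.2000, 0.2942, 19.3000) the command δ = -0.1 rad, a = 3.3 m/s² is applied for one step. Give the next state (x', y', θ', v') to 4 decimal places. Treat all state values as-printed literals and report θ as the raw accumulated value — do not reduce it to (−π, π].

(-16.7529, -8.6403, 0.2135, 19.6300)

x' = -18.6000 + 19.3000·cos(0.2942)·0.1 = -16.7529
y' = -9.2000 + 19.3000·sin(0.2942)·0.1 = -8.6403
θ' = 0.2942 + (19.3000/2.4)·tan(-0.1)·0.1 = 0.2135
v' = 19.3000 + 3.3000·0.1 = 19.6300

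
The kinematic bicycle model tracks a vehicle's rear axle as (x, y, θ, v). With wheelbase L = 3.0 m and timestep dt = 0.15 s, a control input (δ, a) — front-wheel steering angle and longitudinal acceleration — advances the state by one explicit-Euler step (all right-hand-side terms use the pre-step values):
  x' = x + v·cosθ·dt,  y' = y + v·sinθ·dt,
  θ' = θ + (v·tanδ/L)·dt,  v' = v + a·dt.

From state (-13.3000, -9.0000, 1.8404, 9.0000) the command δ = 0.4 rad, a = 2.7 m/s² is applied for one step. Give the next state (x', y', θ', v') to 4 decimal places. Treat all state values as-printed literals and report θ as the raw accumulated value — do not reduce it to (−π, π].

(-13.6596, -7.6988, 2.0307, 9.4050)

x' = -13.3000 + 9.0000·cos(1.8404)·0.15 = -13.6596
y' = -9.0000 + 9.0000·sin(1.8404)·0.15 = -7.6988
θ' = 1.8404 + (9.0000/3.0)·tan(0.4)·0.15 = 2.0307
v' = 9.0000 + 2.7000·0.15 = 9.4050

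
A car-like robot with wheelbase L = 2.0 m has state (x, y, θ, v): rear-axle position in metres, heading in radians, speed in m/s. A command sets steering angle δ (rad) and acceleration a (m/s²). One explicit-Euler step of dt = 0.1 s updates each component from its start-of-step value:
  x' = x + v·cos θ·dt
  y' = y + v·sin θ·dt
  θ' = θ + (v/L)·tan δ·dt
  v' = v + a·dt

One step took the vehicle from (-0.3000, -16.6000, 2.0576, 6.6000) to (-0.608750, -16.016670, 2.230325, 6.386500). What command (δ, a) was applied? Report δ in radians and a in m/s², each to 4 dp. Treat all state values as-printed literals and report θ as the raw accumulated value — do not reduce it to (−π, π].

a = (v'−v)/dt = (-0.213500)/0.1 = -2.1350
Δθ = θ'−θ = 0.172725;  (v·dt/L) = 6.6000·0.1/2.0 = 0.330000
tan δ = Δθ·L/(v·dt) = 0.523409  →  δ = 0.4822

δ = 0.4822, a = -2.1350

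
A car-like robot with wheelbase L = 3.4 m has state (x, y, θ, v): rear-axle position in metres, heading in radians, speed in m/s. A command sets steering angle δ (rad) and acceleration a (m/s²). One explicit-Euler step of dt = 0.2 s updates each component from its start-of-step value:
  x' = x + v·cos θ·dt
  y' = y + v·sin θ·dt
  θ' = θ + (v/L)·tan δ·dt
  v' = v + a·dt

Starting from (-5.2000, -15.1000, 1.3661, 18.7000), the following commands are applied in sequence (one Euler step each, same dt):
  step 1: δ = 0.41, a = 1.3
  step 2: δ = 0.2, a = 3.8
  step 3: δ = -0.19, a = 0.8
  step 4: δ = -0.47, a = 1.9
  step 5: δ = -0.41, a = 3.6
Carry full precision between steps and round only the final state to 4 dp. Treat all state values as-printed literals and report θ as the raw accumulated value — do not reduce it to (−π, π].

after step 1 (δ=0.41, a=1.3): (-4.439771, -11.438081, 1.844194, 18.960000)
after step 2 (δ=0.2, a=3.8): (-5.463629, -7.786920, 2.070276, 19.720000)
after step 3 (δ=-0.19, a=0.8): (-7.352681, -4.324750, 1.847185, 19.880000)
after step 4 (δ=-0.47, a=1.9): (-8.437663, -0.499650, 1.253163, 20.260000)
after step 5 (δ=-0.41, a=3.6): (-7.172147, 3.349658, 0.735185, 20.980000)

(-7.1721, 3.3497, 0.7352, 20.9800)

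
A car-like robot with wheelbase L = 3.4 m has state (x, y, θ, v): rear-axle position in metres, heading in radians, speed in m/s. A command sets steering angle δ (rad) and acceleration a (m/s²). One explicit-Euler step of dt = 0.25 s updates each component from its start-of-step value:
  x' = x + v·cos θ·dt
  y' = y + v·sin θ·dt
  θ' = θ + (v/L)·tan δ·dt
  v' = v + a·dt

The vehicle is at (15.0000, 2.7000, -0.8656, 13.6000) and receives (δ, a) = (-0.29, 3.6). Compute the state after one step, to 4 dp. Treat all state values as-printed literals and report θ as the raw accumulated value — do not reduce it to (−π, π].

(17.2038, 0.1110, -1.1640, 14.5000)

x' = 15.0000 + 13.6000·cos(-0.8656)·0.25 = 17.2038
y' = 2.7000 + 13.6000·sin(-0.8656)·0.25 = 0.1110
θ' = -0.8656 + (13.6000/3.4)·tan(-0.29)·0.25 = -1.1640
v' = 13.6000 + 3.6000·0.25 = 14.5000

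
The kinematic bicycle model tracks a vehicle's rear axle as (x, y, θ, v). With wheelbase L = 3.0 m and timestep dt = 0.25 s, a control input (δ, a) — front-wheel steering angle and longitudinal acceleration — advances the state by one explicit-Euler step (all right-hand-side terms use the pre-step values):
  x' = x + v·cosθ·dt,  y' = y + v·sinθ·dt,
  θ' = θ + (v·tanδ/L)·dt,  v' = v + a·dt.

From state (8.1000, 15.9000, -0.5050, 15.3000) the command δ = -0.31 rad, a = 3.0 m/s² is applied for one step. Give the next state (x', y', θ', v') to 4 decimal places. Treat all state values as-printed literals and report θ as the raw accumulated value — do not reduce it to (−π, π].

(11.4475, 14.0494, -0.9134, 16.0500)

x' = 8.1000 + 15.3000·cos(-0.5050)·0.25 = 11.4475
y' = 15.9000 + 15.3000·sin(-0.5050)·0.25 = 14.0494
θ' = -0.5050 + (15.3000/3.0)·tan(-0.31)·0.25 = -0.9134
v' = 15.3000 + 3.0000·0.25 = 16.0500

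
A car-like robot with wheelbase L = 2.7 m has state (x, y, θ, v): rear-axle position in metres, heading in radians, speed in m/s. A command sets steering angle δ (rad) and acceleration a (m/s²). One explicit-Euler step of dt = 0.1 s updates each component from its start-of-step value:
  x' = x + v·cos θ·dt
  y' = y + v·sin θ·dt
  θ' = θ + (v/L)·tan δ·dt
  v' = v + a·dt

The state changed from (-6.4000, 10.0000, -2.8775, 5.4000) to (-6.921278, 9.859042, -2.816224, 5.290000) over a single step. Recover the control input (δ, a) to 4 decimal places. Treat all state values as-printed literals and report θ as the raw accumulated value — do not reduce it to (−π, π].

a = (v'−v)/dt = (-0.110000)/0.1 = -1.1000
Δθ = θ'−θ = 0.061276;  (v·dt/L) = 5.4000·0.1/2.7 = 0.200000
tan δ = Δθ·L/(v·dt) = 0.306380  →  δ = 0.2973

δ = 0.2973, a = -1.1000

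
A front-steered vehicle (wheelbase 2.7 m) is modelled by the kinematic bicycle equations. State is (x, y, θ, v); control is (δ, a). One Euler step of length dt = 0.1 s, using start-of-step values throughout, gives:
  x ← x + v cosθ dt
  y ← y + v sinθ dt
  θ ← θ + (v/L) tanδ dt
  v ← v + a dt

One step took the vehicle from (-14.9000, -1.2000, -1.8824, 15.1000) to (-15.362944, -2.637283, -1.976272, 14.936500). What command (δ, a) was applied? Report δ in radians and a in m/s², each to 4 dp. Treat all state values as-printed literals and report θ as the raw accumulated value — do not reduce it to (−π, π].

δ = -0.1663, a = -1.6350

a = (v'−v)/dt = (-0.163500)/0.1 = -1.6350
Δθ = θ'−θ = -0.093872;  (v·dt/L) = 15.1000·0.1/2.7 = 0.559259
tan δ = Δθ·L/(v·dt) = -0.167851  →  δ = -0.1663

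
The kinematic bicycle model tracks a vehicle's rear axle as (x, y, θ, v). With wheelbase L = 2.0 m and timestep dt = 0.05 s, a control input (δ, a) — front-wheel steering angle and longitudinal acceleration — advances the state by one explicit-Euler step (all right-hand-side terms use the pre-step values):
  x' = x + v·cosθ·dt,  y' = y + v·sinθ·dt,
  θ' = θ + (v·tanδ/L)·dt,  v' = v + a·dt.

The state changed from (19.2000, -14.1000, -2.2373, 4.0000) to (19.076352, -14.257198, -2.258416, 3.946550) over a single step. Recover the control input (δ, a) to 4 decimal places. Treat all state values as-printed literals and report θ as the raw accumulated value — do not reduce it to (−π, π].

a = (v'−v)/dt = (-0.053450)/0.05 = -1.0690
Δθ = θ'−θ = -0.021116;  (v·dt/L) = 4.0000·0.05/2.0 = 0.100000
tan δ = Δθ·L/(v·dt) = -0.211160  →  δ = -0.2081

δ = -0.2081, a = -1.0690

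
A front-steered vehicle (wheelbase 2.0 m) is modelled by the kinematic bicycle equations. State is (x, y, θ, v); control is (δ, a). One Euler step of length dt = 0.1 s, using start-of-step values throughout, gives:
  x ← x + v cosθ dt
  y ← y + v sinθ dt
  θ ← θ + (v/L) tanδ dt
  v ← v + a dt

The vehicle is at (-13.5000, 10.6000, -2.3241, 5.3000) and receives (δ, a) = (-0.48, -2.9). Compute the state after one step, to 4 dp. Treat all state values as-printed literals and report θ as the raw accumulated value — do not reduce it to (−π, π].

x' = -13.5000 + 5.3000·cos(-2.3241)·0.1 = -13.8625
y' = 10.6000 + 5.3000·sin(-2.3241)·0.1 = 10.2134
θ' = -2.3241 + (5.3000/2.0)·tan(-0.48)·0.1 = -2.4621
v' = 5.3000 − 2.9000·0.1 = 5.0100

(-13.8625, 10.2134, -2.4621, 5.0100)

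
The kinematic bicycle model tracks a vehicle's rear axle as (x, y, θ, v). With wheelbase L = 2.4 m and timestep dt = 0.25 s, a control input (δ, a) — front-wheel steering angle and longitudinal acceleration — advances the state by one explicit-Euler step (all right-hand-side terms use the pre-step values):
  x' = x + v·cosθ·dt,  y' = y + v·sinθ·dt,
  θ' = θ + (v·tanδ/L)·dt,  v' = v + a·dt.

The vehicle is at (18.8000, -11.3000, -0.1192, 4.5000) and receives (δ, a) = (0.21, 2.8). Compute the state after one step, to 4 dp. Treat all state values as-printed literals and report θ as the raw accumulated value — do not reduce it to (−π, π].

(19.9170, -11.4338, -0.0193, 5.2000)

x' = 18.8000 + 4.5000·cos(-0.1192)·0.25 = 19.9170
y' = -11.3000 + 4.5000·sin(-0.1192)·0.25 = -11.4338
θ' = -0.1192 + (4.5000/2.4)·tan(0.21)·0.25 = -0.0193
v' = 4.5000 + 2.8000·0.25 = 5.2000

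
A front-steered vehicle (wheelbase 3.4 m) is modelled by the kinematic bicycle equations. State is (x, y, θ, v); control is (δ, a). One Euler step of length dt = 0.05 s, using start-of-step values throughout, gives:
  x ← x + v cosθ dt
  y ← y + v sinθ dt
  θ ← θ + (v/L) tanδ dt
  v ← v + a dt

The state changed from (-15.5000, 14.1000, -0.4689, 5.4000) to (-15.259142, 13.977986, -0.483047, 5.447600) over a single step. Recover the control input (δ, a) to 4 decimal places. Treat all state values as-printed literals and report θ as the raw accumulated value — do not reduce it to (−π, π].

a = (v'−v)/dt = (0.047600)/0.05 = 0.9520
Δθ = θ'−θ = -0.014147;  (v·dt/L) = 5.4000·0.05/3.4 = 0.079412
tan δ = Δθ·L/(v·dt) = -0.178147  →  δ = -0.1763

δ = -0.1763, a = 0.9520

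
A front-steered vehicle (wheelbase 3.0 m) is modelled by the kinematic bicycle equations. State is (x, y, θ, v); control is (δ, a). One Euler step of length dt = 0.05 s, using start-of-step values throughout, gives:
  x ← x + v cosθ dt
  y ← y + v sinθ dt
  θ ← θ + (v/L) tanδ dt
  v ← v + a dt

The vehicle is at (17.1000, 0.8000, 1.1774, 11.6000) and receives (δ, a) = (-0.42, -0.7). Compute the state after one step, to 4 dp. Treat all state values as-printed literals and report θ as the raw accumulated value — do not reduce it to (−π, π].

(17.3223, 1.3357, 1.0911, 11.5650)

x' = 17.1000 + 11.6000·cos(1.1774)·0.05 = 17.3223
y' = 0.8000 + 11.6000·sin(1.1774)·0.05 = 1.3357
θ' = 1.1774 + (11.6000/3.0)·tan(-0.42)·0.05 = 1.0911
v' = 11.6000 − 0.7000·0.05 = 11.5650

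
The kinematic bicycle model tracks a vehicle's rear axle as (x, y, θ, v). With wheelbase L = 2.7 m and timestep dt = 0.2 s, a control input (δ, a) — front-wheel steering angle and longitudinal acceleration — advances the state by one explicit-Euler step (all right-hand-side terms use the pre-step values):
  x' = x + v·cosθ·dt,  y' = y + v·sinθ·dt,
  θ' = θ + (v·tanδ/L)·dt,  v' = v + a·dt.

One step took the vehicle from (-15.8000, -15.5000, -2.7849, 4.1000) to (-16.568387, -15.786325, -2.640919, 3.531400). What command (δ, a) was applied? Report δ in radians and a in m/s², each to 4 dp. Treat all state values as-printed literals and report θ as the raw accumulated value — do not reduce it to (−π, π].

a = (v'−v)/dt = (-0.568600)/0.2 = -2.8430
Δθ = θ'−θ = 0.143981;  (v·dt/L) = 4.1000·0.2/2.7 = 0.303704
tan δ = Δθ·L/(v·dt) = 0.474084  →  δ = 0.4427

δ = 0.4427, a = -2.8430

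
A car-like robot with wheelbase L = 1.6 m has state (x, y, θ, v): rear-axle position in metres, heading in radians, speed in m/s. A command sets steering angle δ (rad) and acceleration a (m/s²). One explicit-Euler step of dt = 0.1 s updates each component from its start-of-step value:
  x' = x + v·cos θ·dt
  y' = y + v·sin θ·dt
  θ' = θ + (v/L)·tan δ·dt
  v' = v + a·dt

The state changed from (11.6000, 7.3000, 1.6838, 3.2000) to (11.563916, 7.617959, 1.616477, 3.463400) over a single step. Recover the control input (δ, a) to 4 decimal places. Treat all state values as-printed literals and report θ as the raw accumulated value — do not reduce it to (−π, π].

a = (v'−v)/dt = (0.263400)/0.1 = 2.6340
Δθ = θ'−θ = -0.067323;  (v·dt/L) = 3.2000·0.1/1.6 = 0.200000
tan δ = Δθ·L/(v·dt) = -0.336615  →  δ = -0.3247

δ = -0.3247, a = 2.6340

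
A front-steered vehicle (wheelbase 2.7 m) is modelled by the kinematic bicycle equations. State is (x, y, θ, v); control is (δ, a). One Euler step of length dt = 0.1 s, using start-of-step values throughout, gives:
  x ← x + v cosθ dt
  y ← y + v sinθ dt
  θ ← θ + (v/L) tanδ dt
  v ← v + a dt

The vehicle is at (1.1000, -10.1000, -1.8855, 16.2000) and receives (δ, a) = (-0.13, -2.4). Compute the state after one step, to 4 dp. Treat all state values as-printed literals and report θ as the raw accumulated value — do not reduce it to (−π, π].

x' = 1.1000 + 16.2000·cos(-1.8855)·0.1 = 0.5986
y' = -10.1000 + 16.2000·sin(-1.8855)·0.1 = -11.6404
θ' = -1.8855 + (16.2000/2.7)·tan(-0.13)·0.1 = -1.9639
v' = 16.2000 − 2.4000·0.1 = 15.9600

(0.5986, -11.6404, -1.9639, 15.9600)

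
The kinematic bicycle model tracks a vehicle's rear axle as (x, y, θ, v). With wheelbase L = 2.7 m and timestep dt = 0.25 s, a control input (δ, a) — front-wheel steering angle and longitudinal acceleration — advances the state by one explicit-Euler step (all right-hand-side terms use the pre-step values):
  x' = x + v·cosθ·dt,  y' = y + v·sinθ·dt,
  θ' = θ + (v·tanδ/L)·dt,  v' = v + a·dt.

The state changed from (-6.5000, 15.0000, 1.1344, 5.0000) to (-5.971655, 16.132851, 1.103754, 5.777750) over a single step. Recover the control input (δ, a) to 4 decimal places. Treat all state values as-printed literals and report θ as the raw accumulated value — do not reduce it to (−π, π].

a = (v'−v)/dt = (0.777750)/0.25 = 3.1110
Δθ = θ'−θ = -0.030646;  (v·dt/L) = 5.0000·0.25/2.7 = 0.462963
tan δ = Δθ·L/(v·dt) = -0.066195  →  δ = -0.0661

δ = -0.0661, a = 3.1110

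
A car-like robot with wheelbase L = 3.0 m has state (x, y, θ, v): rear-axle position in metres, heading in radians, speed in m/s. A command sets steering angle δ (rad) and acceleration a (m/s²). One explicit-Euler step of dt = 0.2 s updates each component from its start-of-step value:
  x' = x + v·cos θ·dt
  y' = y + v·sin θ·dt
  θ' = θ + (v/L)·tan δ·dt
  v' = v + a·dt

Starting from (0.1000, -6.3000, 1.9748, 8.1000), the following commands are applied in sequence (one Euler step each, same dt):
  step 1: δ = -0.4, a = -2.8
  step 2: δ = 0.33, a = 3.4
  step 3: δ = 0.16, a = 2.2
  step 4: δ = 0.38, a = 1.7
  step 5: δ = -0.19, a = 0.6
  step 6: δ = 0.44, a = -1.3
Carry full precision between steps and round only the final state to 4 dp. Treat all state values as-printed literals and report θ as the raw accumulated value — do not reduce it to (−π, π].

(-4.1619, 2.7575, 2.4085, 8.8600)

after step 1 (δ=-0.4, a=-2.8): (-0.536827, -4.810419, 1.746492, 7.540000)
after step 2 (δ=0.33, a=3.4): (-0.800414, -3.325634, 1.918667, 8.220000)
after step 3 (δ=0.16, a=2.2): (-1.360849, -1.780109, 2.007103, 8.660000)
after step 4 (δ=0.38, a=1.7): (-2.092785, -0.210365, 2.237698, 9.000000)
after step 5 (δ=-0.19, a=0.6): (-3.206182, 1.203970, 2.122306, 9.120000)
after step 6 (δ=0.44, a=-1.3): (-4.161910, 2.757534, 2.408540, 8.860000)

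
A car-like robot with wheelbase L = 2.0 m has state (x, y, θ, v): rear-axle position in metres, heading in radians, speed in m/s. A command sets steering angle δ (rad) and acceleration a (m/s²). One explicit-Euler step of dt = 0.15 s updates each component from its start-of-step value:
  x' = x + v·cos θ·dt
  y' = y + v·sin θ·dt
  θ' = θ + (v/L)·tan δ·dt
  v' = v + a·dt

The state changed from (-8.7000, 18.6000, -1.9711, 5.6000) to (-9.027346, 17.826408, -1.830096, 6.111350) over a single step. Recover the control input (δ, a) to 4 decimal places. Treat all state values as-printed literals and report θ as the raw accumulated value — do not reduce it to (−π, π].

δ = 0.3239, a = 3.4090

a = (v'−v)/dt = (0.511350)/0.15 = 3.4090
Δθ = θ'−θ = 0.141004;  (v·dt/L) = 5.6000·0.15/2.0 = 0.420000
tan δ = Δθ·L/(v·dt) = 0.335724  →  δ = 0.3239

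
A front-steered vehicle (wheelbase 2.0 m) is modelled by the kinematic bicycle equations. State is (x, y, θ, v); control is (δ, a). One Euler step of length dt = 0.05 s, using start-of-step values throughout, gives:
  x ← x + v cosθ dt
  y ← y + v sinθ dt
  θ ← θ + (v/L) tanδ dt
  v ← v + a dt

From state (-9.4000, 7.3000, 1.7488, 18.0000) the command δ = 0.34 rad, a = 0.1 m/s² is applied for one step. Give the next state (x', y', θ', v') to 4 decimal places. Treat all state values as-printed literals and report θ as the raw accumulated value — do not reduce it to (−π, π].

(-9.5594, 8.1858, 1.9080, 18.0050)

x' = -9.4000 + 18.0000·cos(1.7488)·0.05 = -9.5594
y' = 7.3000 + 18.0000·sin(1.7488)·0.05 = 8.1858
θ' = 1.7488 + (18.0000/2.0)·tan(0.34)·0.05 = 1.9080
v' = 18.0000 + 0.1000·0.05 = 18.0050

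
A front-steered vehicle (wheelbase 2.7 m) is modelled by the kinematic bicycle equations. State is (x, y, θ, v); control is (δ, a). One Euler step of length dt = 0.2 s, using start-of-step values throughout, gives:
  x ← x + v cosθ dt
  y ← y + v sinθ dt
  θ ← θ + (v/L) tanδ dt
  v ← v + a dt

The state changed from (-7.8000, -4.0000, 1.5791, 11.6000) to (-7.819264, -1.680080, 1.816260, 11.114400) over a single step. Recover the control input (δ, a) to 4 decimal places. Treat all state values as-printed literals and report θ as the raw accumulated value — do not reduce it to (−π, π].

a = (v'−v)/dt = (-0.485600)/0.2 = -2.4280
Δθ = θ'−θ = 0.237160;  (v·dt/L) = 11.6000·0.2/2.7 = 0.859259
tan δ = Δθ·L/(v·dt) = 0.276005  →  δ = 0.2693

δ = 0.2693, a = -2.4280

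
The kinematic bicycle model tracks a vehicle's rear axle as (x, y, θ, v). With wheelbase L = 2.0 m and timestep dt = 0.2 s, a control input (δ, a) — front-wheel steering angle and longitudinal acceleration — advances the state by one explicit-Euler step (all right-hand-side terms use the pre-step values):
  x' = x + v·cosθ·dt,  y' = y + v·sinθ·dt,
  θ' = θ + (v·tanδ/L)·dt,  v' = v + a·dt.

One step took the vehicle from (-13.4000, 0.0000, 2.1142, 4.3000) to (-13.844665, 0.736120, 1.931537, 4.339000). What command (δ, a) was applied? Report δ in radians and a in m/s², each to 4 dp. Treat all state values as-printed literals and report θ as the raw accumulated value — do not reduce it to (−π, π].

a = (v'−v)/dt = (0.039000)/0.2 = 0.1950
Δθ = θ'−θ = -0.182663;  (v·dt/L) = 4.3000·0.2/2.0 = 0.430000
tan δ = Δθ·L/(v·dt) = -0.424798  →  δ = -0.4017

δ = -0.4017, a = 0.1950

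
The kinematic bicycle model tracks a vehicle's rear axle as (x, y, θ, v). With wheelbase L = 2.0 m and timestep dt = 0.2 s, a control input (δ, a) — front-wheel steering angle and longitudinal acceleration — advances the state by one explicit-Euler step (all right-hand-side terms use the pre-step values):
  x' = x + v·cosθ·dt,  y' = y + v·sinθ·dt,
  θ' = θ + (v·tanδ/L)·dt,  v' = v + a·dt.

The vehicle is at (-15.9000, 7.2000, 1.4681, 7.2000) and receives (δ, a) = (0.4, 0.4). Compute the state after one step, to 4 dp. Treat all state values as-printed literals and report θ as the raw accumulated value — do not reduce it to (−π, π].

x' = -15.9000 + 7.2000·cos(1.4681)·0.2 = -15.7524
y' = 7.2000 + 7.2000·sin(1.4681)·0.2 = 8.6324
θ' = 1.4681 + (7.2000/2.0)·tan(0.4)·0.2 = 1.7725
v' = 7.2000 + 0.4000·0.2 = 7.2800

(-15.7524, 8.6324, 1.7725, 7.2800)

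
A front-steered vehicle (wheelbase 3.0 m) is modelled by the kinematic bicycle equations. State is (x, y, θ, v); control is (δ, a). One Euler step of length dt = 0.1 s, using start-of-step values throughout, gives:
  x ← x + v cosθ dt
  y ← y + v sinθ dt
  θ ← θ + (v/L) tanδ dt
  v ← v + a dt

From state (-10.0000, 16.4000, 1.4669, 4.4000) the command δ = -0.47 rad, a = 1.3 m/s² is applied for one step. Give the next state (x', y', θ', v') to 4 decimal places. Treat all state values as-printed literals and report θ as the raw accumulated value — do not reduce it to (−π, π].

(-9.9544, 16.8376, 1.3924, 4.5300)

x' = -10.0000 + 4.4000·cos(1.4669)·0.1 = -9.9544
y' = 16.4000 + 4.4000·sin(1.4669)·0.1 = 16.8376
θ' = 1.4669 + (4.4000/3.0)·tan(-0.47)·0.1 = 1.3924
v' = 4.4000 + 1.3000·0.1 = 4.5300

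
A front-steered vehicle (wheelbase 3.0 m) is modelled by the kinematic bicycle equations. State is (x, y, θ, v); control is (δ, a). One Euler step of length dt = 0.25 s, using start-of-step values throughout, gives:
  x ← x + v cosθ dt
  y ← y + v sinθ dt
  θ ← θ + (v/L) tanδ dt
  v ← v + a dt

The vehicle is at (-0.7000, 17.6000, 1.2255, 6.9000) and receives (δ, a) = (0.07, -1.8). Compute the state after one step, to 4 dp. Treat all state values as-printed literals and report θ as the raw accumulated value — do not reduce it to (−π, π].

(-0.1161, 19.2232, 1.2658, 6.4500)

x' = -0.7000 + 6.9000·cos(1.2255)·0.25 = -0.1161
y' = 17.6000 + 6.9000·sin(1.2255)·0.25 = 19.2232
θ' = 1.2255 + (6.9000/3.0)·tan(0.07)·0.25 = 1.2658
v' = 6.9000 − 1.8000·0.25 = 6.4500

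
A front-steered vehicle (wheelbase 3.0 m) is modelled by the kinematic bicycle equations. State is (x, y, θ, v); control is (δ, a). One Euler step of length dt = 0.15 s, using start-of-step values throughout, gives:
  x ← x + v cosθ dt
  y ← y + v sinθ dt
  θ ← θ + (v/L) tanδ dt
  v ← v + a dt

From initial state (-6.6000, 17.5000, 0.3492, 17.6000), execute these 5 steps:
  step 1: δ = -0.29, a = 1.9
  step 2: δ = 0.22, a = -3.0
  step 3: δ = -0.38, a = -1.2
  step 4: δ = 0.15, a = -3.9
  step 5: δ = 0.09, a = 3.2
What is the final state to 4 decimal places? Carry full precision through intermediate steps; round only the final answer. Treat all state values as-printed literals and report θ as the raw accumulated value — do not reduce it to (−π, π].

(6.1399, 19.3870, 0.1440, 17.1500)

after step 1 (δ=-0.29, a=1.9): (-4.119333, 18.403266, 0.086597, 17.885000)
after step 2 (δ=0.22, a=-3.0): (-1.446635, 18.635293, 0.286568, 17.435000)
after step 3 (δ=-0.38, a=-1.2): (1.061963, 19.374526, -0.061620, 17.255000)
after step 4 (δ=0.15, a=-3.9): (3.645301, 19.215140, 0.068772, 16.670000)
after step 5 (δ=0.09, a=3.2): (6.139890, 19.386969, 0.143990, 17.150000)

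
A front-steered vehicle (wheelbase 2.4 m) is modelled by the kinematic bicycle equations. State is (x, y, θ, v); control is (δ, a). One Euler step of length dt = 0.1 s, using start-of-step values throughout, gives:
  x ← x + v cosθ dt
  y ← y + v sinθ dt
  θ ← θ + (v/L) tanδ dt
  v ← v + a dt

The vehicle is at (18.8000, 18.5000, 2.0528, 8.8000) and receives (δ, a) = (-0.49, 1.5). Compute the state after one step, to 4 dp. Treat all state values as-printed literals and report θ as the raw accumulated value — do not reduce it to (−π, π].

x' = 18.8000 + 8.8000·cos(2.0528)·0.1 = 18.3921
y' = 18.5000 + 8.8000·sin(2.0528)·0.1 = 19.2797
θ' = 2.0528 + (8.8000/2.4)·tan(-0.49)·0.1 = 1.8572
v' = 8.8000 + 1.5000·0.1 = 8.9500

(18.3921, 19.2797, 1.8572, 8.9500)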